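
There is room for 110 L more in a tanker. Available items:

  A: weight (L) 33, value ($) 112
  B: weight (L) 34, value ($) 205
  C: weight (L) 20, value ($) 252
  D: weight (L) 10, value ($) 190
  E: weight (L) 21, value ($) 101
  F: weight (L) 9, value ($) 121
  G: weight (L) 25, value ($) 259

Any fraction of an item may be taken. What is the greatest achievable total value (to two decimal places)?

Sort by value per unit weight and fill in that order.
Order: D (190/10=19.00) > F (121/9=13.44) > C (252/20=12.60) > G (259/25=10.36) > B (205/34=6.03) > E (101/21=4.81) > A (112/33=3.39)
Fill: take D (10 @ 190) → take F (9 @ 121) → take C (20 @ 252) → take G (25 @ 259) → take B (34 @ 205) → take 12/21 of E → 57.71; 110/110 used.
Total value = 1084.71

1084.71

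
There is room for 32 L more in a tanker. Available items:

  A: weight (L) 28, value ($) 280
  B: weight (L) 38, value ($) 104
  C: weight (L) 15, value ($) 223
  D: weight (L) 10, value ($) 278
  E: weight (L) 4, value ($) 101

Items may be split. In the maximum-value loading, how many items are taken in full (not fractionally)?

3

Ratios (sorted): D 27.80, E 25.25, C 14.87, A 10.00, B 2.74
take D (10 @ 278); take E (4 @ 101); take C (15 @ 223); take 3/28 of A → 30.00. Capacity used 32/32.
3 item(s) taken whole; one partial (take 3/28 of A).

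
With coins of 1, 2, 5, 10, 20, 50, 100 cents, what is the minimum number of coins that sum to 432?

7

Use the largest denomination that fits, subtract, and repeat.
432 = 4×100 + 1×20 + 1×10 + 1×2
Total coins = 4 + 1 + 1 + 1 = 7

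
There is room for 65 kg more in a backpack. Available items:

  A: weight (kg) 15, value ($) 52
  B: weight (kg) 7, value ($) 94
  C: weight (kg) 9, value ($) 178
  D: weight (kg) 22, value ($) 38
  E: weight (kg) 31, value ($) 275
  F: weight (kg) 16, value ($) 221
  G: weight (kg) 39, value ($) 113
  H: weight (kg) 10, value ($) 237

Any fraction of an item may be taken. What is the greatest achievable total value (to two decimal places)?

Ratios (sorted): H 23.70, C 19.78, F 13.81, B 13.43, E 8.87, A 3.47, G 2.90, D 1.73
take H (10 @ 237); take C (9 @ 178); take F (16 @ 221); take B (7 @ 94); take 23/31 of E → 204.03. Capacity used 65/65.
Total value = 934.03

934.03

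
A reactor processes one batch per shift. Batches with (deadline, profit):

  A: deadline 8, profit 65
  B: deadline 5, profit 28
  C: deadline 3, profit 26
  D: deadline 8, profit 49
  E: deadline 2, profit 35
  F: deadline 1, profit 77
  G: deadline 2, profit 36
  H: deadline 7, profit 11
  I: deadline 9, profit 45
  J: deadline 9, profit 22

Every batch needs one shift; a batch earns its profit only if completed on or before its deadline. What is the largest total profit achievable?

359

Sort by profit descending; place each in the latest free slot ≤ its deadline.
By profit: F(d1,77), A(d8,65), D(d8,49), I(d9,45), G(d2,36), E(d2,35), B(d5,28), C(d3,26), J(d9,22), H(d7,11)
F→slot 1; A→slot 8; D→slot 7; I→slot 9; G→slot 2; E skipped; B→slot 5; C→slot 3; J→slot 6; H→slot 4.
Profit = 77 + 36 + 26 + 11 + 28 + 22 + 49 + 65 + 45 = 359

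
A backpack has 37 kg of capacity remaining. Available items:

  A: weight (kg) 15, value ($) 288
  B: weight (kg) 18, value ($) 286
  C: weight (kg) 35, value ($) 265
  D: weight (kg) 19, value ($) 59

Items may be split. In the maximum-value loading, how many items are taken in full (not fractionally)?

2

Greedy by value/weight ratio, highest first.
Ratios (sorted): A 19.20, B 15.89, C 7.57, D 3.11
take A (15 @ 288); take B (18 @ 286); take 4/35 of C → 30.29. Capacity used 37/37.
2 item(s) taken whole; one partial (take 4/35 of C).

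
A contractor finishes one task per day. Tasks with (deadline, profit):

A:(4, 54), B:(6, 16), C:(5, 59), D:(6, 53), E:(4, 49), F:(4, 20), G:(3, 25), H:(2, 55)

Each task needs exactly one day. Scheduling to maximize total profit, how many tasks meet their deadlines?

Sort by profit descending; place each in the latest free slot ≤ its deadline.
By profit: C(d5,59), H(d2,55), A(d4,54), D(d6,53), E(d4,49), G(d3,25), F(d4,20), B(d6,16)
C→slot 5; H→slot 2; A→slot 4; D→slot 6; E→slot 3; G→slot 1; F skipped; B skipped.
6 of 8 scheduled.

6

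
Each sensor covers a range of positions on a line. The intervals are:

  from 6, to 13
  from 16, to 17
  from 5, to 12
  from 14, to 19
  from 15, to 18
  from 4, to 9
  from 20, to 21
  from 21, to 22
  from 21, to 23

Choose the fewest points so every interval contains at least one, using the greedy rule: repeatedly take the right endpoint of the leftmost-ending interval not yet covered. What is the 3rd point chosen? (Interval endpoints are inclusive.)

Sort by right endpoint; whenever an interval is uncovered, place a point at its right end.
By right end: [4,9]  [5,12]  [6,13]  [16,17]  [15,18]  [14,19]  [20,21]  [21,22]  [21,23]
[4,9] uncovered → point at 9; [16,17] uncovered → point at 17; [20,21] uncovered → point at 21.
Points: 9, 17, 21 (3 total).

21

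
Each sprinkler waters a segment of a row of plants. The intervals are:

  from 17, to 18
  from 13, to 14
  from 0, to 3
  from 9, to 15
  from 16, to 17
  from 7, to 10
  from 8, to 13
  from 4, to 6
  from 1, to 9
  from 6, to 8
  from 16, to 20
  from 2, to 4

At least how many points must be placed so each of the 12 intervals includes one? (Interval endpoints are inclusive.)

Sort by right endpoint; whenever an interval is uncovered, place a point at its right end.
Sorted: [0,3] [2,4] [4,6] [6,8] [1,9] [7,10] [8,13] [13,14] [9,15] [16,17] [17,18] [16,20]
{[0,3],[2,4]} hit by 3; {[4,6],[6,8],[1,9]} hit by 6; {[7,10],[8,13]} hit by 10; {[13,14],[9,15]} hit by 14; {[16,17],[17,18],[16,20]} hit by 17.
Points: 3, 6, 10, 14, 17 (5 total).

5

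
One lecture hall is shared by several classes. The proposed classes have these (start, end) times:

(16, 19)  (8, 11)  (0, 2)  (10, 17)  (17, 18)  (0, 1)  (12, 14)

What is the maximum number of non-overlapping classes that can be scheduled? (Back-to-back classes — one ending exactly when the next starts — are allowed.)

4

By end time: (0,1), (0,2), (8,11), (12,14), (10,17), (17,18), (16,19).
Pick (0,1); next start ≥ 1 → (8,11); next start ≥ 11 → (12,14); next start ≥ 14 → (17,18).
Selected 4 classes.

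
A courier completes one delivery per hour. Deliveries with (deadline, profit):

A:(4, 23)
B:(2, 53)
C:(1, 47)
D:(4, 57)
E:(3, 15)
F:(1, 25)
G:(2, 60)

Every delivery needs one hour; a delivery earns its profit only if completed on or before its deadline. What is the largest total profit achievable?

193

Sort by profit descending; place each in the latest free slot ≤ its deadline.
Profit order: G=60 D=57 B=53 C=47 F=25 A=23 E=15
Assign: G→slot 2, D→slot 4, B→slot 1, C skipped, F skipped, A→slot 3, E skipped.
Slots: [1:B] [2:G] [3:A] [4:D]
Profit = 53 + 60 + 23 + 57 = 193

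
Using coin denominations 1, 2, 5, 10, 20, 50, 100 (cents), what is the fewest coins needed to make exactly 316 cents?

6

316 − 3×100→16 − 1×10→6 − 1×5→1 − 1×1→0
Total coins = 3 + 1 + 1 + 1 = 6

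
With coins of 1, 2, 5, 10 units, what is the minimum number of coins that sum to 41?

5

41 − 4×10→1 − 1×1→0
Total coins = 4 + 1 = 5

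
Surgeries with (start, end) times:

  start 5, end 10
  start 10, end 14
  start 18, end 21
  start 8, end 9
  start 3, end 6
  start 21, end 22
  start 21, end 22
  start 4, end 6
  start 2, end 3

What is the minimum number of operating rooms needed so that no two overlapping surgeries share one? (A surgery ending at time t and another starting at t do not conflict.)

The answer is the maximum number of intervals overlapping at any instant.
Events (time:±→running): 2:+→1 3:-→0 3:+→1 4:+→2 5:+→3 … peak 3.

3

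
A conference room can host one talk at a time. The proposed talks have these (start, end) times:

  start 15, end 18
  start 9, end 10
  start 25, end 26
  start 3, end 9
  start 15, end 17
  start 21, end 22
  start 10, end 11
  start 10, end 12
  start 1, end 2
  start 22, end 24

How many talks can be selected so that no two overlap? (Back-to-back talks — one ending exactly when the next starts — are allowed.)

Greedy by earliest finish: after sorting by end time, pick each interval compatible with the last pick.
By end time: (1,2), (3,9), (9,10), (10,11), (10,12), (15,17), (15,18), (21,22), (22,24), (25,26).
Pick (1,2); next start ≥ 2 → (3,9); next start ≥ 9 → (9,10); next start ≥ 10 → (10,11); next start ≥ 11 → (15,17); next start ≥ 17 → (21,22); next start ≥ 22 → (22,24); next start ≥ 24 → (25,26).
Selected 8 talks.

8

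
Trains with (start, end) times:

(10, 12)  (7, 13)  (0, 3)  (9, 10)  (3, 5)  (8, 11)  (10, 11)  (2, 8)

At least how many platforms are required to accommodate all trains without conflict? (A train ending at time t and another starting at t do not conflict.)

starts: [0, 2, 3, 7, 8, 9, 10, 10]
ends:   [3, 5, 8, 10, 11, 11, 12, 13]
s0→1 s2→2 e3→1 s3→2 e5→1 s7→2 e8→1 s8→2 s9→3 e10→2 s10→3 s10→4  — peak 4.

4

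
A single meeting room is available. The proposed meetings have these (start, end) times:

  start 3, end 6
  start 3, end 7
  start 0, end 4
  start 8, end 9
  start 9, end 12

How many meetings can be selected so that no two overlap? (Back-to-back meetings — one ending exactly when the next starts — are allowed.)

Greedy by earliest finish: after sorting by end time, pick each interval compatible with the last pick.
Sorted by end: (0,4)  (3,6)  (3,7)  (8,9)  (9,12)
take (0,4); skip (3,6); take (8,9); take (9,12).
Selected 3 meetings.

3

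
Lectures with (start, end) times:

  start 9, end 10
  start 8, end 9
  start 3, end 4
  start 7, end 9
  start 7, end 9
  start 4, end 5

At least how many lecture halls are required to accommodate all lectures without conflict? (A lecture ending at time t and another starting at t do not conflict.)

Count concurrent intervals with a sweep; the peak is the room count.
starts: [3, 4, 7, 7, 8, 9]
ends:   [4, 5, 9, 9, 9, 10]
s3→1 e4→0 s4→1 e5→0 s7→1 s7→2 s8→3  — peak 3.

3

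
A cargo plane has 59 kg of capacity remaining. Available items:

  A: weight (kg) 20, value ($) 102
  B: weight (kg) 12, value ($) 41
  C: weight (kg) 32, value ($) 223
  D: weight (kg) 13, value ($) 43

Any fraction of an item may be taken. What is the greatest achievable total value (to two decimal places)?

Order: C (223/32=6.97) > A (102/20=5.10) > B (41/12=3.42) > D (43/13=3.31)
Fill: take C (32 @ 223) → take A (20 @ 102) → take 7/12 of B → 23.92; 59/59 used.
Total value = 348.92

348.92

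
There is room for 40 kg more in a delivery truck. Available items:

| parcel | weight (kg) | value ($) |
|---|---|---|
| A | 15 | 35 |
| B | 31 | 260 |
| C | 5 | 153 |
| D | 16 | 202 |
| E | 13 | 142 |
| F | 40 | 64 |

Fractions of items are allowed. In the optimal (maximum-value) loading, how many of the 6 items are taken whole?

Sort by value per unit weight and fill in that order.
Ratios (sorted): C 30.60, D 12.62, E 10.92, B 8.39, A 2.33, F 1.60
take C (5 @ 153); take D (16 @ 202); take E (13 @ 142); take 6/31 of B → 50.32. Capacity used 40/40.
3 item(s) taken whole; one partial (take 6/31 of B).

3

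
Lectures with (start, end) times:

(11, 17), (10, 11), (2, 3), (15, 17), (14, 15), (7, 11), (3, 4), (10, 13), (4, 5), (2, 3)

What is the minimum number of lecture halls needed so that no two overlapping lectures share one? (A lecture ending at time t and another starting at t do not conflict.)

3

Events (time:±→running): 2:+→1 2:+→2 3:-→1 3:-→0 3:+→1 4:-→0 4:+→1 5:-→0 7:+→1 10:+→2 10:+→3 … peak 3.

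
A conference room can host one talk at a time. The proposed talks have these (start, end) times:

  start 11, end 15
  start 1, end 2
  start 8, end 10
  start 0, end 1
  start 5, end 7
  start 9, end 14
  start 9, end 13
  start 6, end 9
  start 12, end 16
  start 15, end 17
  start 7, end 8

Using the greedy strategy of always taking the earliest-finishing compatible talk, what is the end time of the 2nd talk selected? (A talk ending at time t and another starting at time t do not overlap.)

2

Sorted by end: (0,1)  (1,2)  (5,7)  (7,8)  (6,9)  (8,10)  (9,13)  (9,14)  (11,15)  (12,16)  (15,17)
take (0,1); take (1,2); take (5,7); take (7,8); skip (6,9); take (8,10); take (11,15); take (15,17).
Selected: (0,1) (1,2) (5,7) (7,8) (8,10) (11,15) (15,17)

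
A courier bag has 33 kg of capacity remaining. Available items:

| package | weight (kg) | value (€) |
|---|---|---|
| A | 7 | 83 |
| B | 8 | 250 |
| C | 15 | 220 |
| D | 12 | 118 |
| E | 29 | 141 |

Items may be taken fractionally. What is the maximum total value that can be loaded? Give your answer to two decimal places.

Ratios (sorted): B 31.25, C 14.67, A 11.86, D 9.83, E 4.86
take B (8 @ 250); take C (15 @ 220); take A (7 @ 83); take 3/12 of D → 29.50. Capacity used 33/33.
Total value = 582.50

582.50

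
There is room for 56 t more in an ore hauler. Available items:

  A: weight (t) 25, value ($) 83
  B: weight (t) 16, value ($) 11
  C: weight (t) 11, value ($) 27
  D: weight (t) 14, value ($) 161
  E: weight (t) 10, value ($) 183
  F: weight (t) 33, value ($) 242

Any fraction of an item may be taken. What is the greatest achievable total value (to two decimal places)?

Order: E (183/10=18.30) > D (161/14=11.50) > F (242/33=7.33) > A (83/25=3.32) > C (27/11=2.45) > B (11/16=0.69)
Fill: take E (10 @ 183) → take D (14 @ 161) → take 32/33 of F → 234.67; 56/56 used.
Total value = 578.67

578.67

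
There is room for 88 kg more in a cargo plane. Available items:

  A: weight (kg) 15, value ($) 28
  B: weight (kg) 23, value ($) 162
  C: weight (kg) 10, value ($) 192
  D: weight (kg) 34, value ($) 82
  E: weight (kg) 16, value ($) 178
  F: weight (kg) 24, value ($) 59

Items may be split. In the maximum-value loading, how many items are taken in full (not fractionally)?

4

Greedy by value/weight ratio, highest first.
Order: C (192/10=19.20) > E (178/16=11.12) > B (162/23=7.04) > F (59/24=2.46) > D (82/34=2.41) > A (28/15=1.87)
Fill: take C (10 @ 192) → take E (16 @ 178) → take B (23 @ 162) → take F (24 @ 59) → take 15/34 of D → 36.18; 88/88 used.
4 item(s) taken whole; one partial (take 15/34 of D).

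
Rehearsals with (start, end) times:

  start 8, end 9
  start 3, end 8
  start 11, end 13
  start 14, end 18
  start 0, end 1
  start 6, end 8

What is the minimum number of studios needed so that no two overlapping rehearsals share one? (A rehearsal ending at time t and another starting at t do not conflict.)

2

starts: [0, 3, 6, 8, 11, 14]
ends:   [1, 8, 8, 9, 13, 18]
s0→1 e1→0 s3→1 s6→2  — peak 2.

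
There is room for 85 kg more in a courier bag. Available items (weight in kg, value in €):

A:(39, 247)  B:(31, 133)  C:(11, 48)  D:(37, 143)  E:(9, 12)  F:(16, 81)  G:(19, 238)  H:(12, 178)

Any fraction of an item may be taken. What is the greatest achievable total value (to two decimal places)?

Sort by value per unit weight and fill in that order.
Order: H (178/12=14.83) > G (238/19=12.53) > A (247/39=6.33) > F (81/16=5.06) > C (48/11=4.36) > B (133/31=4.29) > D (143/37=3.86) > E (12/9=1.33)
Fill: take H (12 @ 178) → take G (19 @ 238) → take A (39 @ 247) → take 15/16 of F → 75.94; 85/85 used.
Total value = 738.94

738.94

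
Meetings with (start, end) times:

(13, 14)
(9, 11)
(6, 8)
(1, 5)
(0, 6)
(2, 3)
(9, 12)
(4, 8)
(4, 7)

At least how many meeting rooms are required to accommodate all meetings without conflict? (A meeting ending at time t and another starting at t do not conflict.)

4

starts: [0, 1, 2, 4, 4, 6, 9, 9, 13]
ends:   [3, 5, 6, 7, 8, 8, 11, 12, 14]
s0→1 s1→2 s2→3 e3→2 s4→3 s4→4  — peak 4.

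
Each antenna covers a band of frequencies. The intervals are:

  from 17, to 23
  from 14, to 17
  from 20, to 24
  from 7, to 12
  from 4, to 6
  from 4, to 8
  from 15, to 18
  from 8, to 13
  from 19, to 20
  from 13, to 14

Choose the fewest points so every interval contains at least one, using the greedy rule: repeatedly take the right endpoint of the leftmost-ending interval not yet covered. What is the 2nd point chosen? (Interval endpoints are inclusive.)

12

Sort by right endpoint; whenever an interval is uncovered, place a point at its right end.
Sorted: [4,6] [4,8] [7,12] [8,13] [13,14] [14,17] [15,18] [19,20] [17,23] [20,24]
{[4,6],[4,8]} hit by 6; {[7,12],[8,13]} hit by 12; {[13,14],[14,17]} hit by 14; {[15,18]} hit by 18; {[19,20],[17,23],[20,24]} hit by 20.
Points: 6, 12, 14, 18, 20 (5 total).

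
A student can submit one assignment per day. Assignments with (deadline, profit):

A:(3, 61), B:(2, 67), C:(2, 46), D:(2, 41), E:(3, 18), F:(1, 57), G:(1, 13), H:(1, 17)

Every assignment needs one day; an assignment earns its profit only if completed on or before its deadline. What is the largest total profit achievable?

Take jobs in profit order; each goes to the latest open slot no later than its deadline.
Profit order: B=67 A=61 F=57 C=46 D=41 E=18 H=17 G=13
Assign: B→slot 2, A→slot 3, F→slot 1, C skipped, D skipped, E skipped, H skipped, G skipped.
Slots: [1:F] [2:B] [3:A]
Profit = 57 + 67 + 61 = 185

185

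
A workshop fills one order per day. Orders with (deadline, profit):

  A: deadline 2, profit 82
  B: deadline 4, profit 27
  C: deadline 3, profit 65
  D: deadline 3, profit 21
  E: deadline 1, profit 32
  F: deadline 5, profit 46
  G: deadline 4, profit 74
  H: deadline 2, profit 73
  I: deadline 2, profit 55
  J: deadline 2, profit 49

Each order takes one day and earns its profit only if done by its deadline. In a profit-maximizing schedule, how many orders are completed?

By profit: A(d2,82), G(d4,74), H(d2,73), C(d3,65), I(d2,55), J(d2,49), F(d5,46), E(d1,32), B(d4,27), D(d3,21)
A→slot 2; G→slot 4; H→slot 1; C→slot 3; I skipped; J skipped; F→slot 5; E skipped; B skipped; D skipped.
5 of 10 scheduled.

5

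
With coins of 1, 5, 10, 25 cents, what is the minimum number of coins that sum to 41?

Greedy: take as many of the largest coin as possible, then repeat with the remainder.
41 − 1×25→16 − 1×10→6 − 1×5→1 − 1×1→0
Total coins = 1 + 1 + 1 + 1 = 4

4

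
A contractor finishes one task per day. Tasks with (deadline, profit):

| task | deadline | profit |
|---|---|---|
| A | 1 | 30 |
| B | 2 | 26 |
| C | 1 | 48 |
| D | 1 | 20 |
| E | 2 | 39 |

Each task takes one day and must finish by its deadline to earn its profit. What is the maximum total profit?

Profit order: C=48 E=39 A=30 B=26 D=20
Assign: C→slot 1, E→slot 2, A skipped, B skipped, D skipped.
Slots: [1:C] [2:E]
Profit = 48 + 39 = 87

87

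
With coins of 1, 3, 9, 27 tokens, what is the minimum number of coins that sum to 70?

6

70 = 2×27 + 1×9 + 2×3 + 1×1
Total coins = 2 + 1 + 2 + 1 = 6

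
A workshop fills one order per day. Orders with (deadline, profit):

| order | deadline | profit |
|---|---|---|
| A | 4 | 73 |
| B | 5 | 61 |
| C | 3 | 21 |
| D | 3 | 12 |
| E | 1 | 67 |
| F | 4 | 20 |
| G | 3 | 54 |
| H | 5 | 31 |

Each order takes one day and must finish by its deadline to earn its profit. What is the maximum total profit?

Take jobs in profit order; each goes to the latest open slot no later than its deadline.
Profit order: A=73 E=67 B=61 G=54 H=31 C=21 F=20 D=12
Assign: A→slot 4, E→slot 1, B→slot 5, G→slot 3, H→slot 2, C skipped, F skipped, D skipped.
Slots: [1:E] [2:H] [3:G] [4:A] [5:B]
Profit = 67 + 31 + 54 + 73 + 61 = 286

286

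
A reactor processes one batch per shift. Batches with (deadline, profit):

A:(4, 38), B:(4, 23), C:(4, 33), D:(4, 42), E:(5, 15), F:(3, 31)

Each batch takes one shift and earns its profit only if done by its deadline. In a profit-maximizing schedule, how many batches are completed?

Sort by profit descending; place each in the latest free slot ≤ its deadline.
By profit: D(d4,42), A(d4,38), C(d4,33), F(d3,31), B(d4,23), E(d5,15)
D→slot 4; A→slot 3; C→slot 2; F→slot 1; B skipped; E→slot 5.
5 of 6 scheduled.

5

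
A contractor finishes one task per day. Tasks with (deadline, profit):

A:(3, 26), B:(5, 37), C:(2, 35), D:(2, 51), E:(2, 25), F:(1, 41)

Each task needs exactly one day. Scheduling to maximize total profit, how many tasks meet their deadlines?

Profit order: D=51 F=41 B=37 C=35 A=26 E=25
Assign: D→slot 2, F→slot 1, B→slot 5, C skipped, A→slot 3, E skipped.
Slots: [1:F] [2:D] [3:A] [5:B]
4 of 6 scheduled.

4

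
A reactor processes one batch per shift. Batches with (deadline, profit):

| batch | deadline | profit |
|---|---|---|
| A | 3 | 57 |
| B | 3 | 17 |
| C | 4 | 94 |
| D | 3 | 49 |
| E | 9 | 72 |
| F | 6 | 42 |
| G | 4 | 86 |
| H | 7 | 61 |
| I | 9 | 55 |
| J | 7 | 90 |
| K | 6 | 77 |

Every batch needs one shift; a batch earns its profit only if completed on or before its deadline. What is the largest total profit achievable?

641

Sort by profit descending; place each in the latest free slot ≤ its deadline.
By profit: C(d4,94), J(d7,90), G(d4,86), K(d6,77), E(d9,72), H(d7,61), A(d3,57), I(d9,55), D(d3,49), F(d6,42), B(d3,17)
C→slot 4; J→slot 7; G→slot 3; K→slot 6; E→slot 9; H→slot 5; A→slot 2; I→slot 8; D→slot 1; F skipped; B skipped.
Profit = 49 + 57 + 86 + 94 + 61 + 77 + 90 + 55 + 72 = 641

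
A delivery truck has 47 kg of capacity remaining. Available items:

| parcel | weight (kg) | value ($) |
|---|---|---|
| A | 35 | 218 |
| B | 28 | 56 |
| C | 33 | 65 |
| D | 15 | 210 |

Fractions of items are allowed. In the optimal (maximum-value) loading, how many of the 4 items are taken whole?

Order: D (210/15=14.00) > A (218/35=6.23) > B (56/28=2.00) > C (65/33=1.97)
Fill: take D (15 @ 210) → take 32/35 of A → 199.31; 47/47 used.
1 item(s) taken whole; one partial (take 32/35 of A).

1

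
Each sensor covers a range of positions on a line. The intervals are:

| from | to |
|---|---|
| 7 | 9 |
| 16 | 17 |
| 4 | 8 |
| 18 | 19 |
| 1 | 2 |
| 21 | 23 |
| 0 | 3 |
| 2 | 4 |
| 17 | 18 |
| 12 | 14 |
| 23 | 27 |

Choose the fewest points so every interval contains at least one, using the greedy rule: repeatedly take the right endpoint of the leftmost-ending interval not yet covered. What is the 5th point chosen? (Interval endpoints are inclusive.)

Sort by right endpoint; whenever an interval is uncovered, place a point at its right end.
By right end: [1,2]  [0,3]  [2,4]  [4,8]  [7,9]  [12,14]  [16,17]  [17,18]  [18,19]  [21,23]  [23,27]
[1,2] uncovered → point at 2; [4,8] uncovered → point at 8; [12,14] uncovered → point at 14; [16,17] uncovered → point at 17; [18,19] uncovered → point at 19; [21,23] uncovered → point at 23.
Points: 2, 8, 14, 17, 19, 23 (6 total).

19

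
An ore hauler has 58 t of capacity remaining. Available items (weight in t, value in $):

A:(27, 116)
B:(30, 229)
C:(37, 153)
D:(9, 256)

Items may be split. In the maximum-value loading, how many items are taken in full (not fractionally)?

2

Greedy by value/weight ratio, highest first.
Order: D (256/9=28.44) > B (229/30=7.63) > A (116/27=4.30) > C (153/37=4.14)
Fill: take D (9 @ 256) → take B (30 @ 229) → take 19/27 of A → 81.63; 58/58 used.
2 item(s) taken whole; one partial (take 19/27 of A).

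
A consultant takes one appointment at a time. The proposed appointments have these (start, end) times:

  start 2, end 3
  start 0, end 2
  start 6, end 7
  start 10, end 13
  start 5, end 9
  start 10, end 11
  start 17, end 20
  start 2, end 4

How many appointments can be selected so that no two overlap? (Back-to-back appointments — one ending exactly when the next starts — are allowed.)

5

Sort by end time and greedily take each interval whose start is ≥ the last chosen end.
By end time: (0,2), (2,3), (2,4), (6,7), (5,9), (10,11), (10,13), (17,20).
Pick (0,2); next start ≥ 2 → (2,3); next start ≥ 3 → (6,7); next start ≥ 7 → (10,11); next start ≥ 11 → (17,20).
Selected 5 appointments.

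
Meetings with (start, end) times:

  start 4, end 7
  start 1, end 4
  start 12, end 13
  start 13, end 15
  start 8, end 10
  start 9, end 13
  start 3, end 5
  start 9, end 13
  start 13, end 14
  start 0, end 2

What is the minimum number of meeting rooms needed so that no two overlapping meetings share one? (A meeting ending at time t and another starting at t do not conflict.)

The answer is the maximum number of intervals overlapping at any instant.
starts: [0, 1, 3, 4, 8, 9, 9, 12, 13, 13]
ends:   [2, 4, 5, 7, 10, 13, 13, 13, 14, 15]
s0→1 s1→2 e2→1 s3→2 e4→1 s4→2 e5→1 e7→0 s8→1 s9→2 s9→3  — peak 3.

3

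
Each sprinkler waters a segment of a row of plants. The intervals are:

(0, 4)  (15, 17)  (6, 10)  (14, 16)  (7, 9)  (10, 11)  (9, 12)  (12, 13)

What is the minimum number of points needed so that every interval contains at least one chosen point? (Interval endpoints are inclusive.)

5

Process intervals by earliest right end; each time one isn't hit yet, stab at its right endpoint.
Sorted: [0,4] [7,9] [6,10] [10,11] [9,12] [12,13] [14,16] [15,17]
{[0,4]} hit by 4; {[7,9],[6,10]} hit by 9; {[10,11],[9,12]} hit by 11; {[12,13]} hit by 13; {[14,16],[15,17]} hit by 16.
Points: 4, 9, 11, 13, 16 (5 total).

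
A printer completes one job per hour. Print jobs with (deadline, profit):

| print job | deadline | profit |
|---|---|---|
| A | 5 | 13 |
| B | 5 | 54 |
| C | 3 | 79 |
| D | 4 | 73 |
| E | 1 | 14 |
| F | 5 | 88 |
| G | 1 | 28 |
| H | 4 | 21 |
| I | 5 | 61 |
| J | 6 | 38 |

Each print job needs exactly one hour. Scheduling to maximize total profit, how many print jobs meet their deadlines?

Take jobs in profit order; each goes to the latest open slot no later than its deadline.
Profit order: F=88 C=79 D=73 I=61 B=54 J=38 G=28 H=21 E=14 A=13
Assign: F→slot 5, C→slot 3, D→slot 4, I→slot 2, B→slot 1, J→slot 6, G skipped, H skipped, E skipped, A skipped.
Slots: [1:B] [2:I] [3:C] [4:D] [5:F] [6:J]
6 of 10 scheduled.

6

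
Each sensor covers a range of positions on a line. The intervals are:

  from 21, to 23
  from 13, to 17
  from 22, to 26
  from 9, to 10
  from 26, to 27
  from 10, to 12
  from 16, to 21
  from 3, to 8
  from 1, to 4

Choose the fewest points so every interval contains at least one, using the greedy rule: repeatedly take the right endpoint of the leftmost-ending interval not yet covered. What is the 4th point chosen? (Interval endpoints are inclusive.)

23

Sort by right endpoint; whenever an interval is uncovered, place a point at its right end.
By right end: [1,4]  [3,8]  [9,10]  [10,12]  [13,17]  [16,21]  [21,23]  [22,26]  [26,27]
[1,4] uncovered → point at 4; [9,10] uncovered → point at 10; [13,17] uncovered → point at 17; [21,23] uncovered → point at 23; [26,27] uncovered → point at 27.
Points: 4, 10, 17, 23, 27 (5 total).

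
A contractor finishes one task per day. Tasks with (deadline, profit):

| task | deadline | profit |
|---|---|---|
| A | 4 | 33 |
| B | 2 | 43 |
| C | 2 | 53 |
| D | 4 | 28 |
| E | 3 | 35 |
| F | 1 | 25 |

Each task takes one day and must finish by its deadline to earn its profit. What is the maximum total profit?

164

By profit: C(d2,53), B(d2,43), E(d3,35), A(d4,33), D(d4,28), F(d1,25)
C→slot 2; B→slot 1; E→slot 3; A→slot 4; D skipped; F skipped.
Profit = 43 + 53 + 35 + 33 = 164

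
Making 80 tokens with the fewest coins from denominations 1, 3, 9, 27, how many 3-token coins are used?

80 = 2×27 + 2×9 + 2×3 + 2×1
Count of 3: 2

2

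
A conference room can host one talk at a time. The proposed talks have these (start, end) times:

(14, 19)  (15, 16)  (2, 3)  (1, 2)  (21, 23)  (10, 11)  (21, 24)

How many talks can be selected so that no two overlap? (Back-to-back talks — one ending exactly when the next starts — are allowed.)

Sort by end time and greedily take each interval whose start is ≥ the last chosen end.
By end time: (1,2), (2,3), (10,11), (15,16), (14,19), (21,23), (21,24).
Pick (1,2); next start ≥ 2 → (2,3); next start ≥ 3 → (10,11); next start ≥ 11 → (15,16); next start ≥ 16 → (21,23).
Selected 5 talks.

5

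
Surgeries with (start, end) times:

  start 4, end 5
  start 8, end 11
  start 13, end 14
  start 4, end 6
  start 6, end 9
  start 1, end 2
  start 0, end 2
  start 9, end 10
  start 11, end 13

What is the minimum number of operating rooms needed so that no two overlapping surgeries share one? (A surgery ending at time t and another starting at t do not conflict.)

2

The answer is the maximum number of intervals overlapping at any instant.
Events (time:±→running): 0:+→1 1:+→2 … peak 2.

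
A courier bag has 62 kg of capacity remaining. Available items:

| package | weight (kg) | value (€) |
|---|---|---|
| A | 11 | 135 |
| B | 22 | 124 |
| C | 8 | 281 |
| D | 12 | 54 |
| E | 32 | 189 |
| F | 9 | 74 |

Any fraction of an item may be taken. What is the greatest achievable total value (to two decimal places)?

Sort by value per unit weight and fill in that order.
Order: C (281/8=35.12) > A (135/11=12.27) > F (74/9=8.22) > E (189/32=5.91) > B (124/22=5.64) > D (54/12=4.50)
Fill: take C (8 @ 281) → take A (11 @ 135) → take F (9 @ 74) → take E (32 @ 189) → take 2/22 of B → 11.27; 62/62 used.
Total value = 690.27

690.27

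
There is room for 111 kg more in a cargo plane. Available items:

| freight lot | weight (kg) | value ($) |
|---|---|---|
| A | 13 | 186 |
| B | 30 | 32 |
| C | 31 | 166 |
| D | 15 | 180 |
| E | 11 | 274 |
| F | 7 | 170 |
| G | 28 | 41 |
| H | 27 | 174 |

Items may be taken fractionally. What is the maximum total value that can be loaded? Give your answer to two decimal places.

1160.25

Ratios (sorted): E 24.91, F 24.29, A 14.31, D 12.00, H 6.44, C 5.35, G 1.46, B 1.07
take E (11 @ 274); take F (7 @ 170); take A (13 @ 186); take D (15 @ 180); take H (27 @ 174); take C (31 @ 166); take 7/28 of G → 10.25. Capacity used 111/111.
Total value = 1160.25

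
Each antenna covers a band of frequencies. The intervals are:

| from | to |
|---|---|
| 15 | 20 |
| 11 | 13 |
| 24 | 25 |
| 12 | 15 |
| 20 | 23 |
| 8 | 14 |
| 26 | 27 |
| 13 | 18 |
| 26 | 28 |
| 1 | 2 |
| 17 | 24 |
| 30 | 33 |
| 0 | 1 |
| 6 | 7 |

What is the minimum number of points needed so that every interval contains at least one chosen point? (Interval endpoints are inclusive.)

Process intervals by earliest right end; each time one isn't hit yet, stab at its right endpoint.
By right end: [0,1]  [1,2]  [6,7]  [11,13]  [8,14]  [12,15]  [13,18]  [15,20]  [20,23]  [17,24]  [24,25]  [26,27]  [26,28]  [30,33]
[0,1] uncovered → point at 1; [6,7] uncovered → point at 7; [11,13] uncovered → point at 13; [15,20] uncovered → point at 20; [24,25] uncovered → point at 25; [26,27] uncovered → point at 27; [30,33] uncovered → point at 33.
Points: 1, 7, 13, 20, 25, 27, 33 (7 total).

7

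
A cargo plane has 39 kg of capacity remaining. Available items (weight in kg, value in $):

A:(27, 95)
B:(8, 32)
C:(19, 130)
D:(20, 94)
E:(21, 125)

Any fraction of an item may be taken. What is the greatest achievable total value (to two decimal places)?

Sort by value per unit weight and fill in that order.
Ratios (sorted): C 6.84, E 5.95, D 4.70, B 4.00, A 3.52
take C (19 @ 130); take 20/21 of E → 119.05. Capacity used 39/39.
Total value = 249.05

249.05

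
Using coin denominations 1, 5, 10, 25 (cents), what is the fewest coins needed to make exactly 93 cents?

8

Greedy: take as many of the largest coin as possible, then repeat with the remainder.
93 − 3×25→18 − 1×10→8 − 1×5→3 − 3×1→0
Total coins = 3 + 1 + 1 + 3 = 8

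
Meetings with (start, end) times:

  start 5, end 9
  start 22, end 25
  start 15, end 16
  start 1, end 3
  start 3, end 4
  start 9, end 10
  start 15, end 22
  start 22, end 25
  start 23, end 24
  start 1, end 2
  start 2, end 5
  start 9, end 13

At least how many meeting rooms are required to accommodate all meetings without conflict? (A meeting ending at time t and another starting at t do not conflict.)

starts: [1, 1, 2, 3, 5, 9, 9, 15, 15, 22, 22, 23]
ends:   [2, 3, 4, 5, 9, 10, 13, 16, 22, 24, 25, 25]
s1→1 s1→2 e2→1 s2→2 e3→1 s3→2 e4→1 e5→0 s5→1 e9→0 s9→1 s9→2 e10→1 e13→0 s15→1 s15→2 e16→1 e22→0 s22→1 s22→2 s23→3  — peak 3.

3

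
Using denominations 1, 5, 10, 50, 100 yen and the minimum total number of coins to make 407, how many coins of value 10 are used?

407 − 4×100→7 − 1×5→2 − 2×1→0
Count of 10: 0

0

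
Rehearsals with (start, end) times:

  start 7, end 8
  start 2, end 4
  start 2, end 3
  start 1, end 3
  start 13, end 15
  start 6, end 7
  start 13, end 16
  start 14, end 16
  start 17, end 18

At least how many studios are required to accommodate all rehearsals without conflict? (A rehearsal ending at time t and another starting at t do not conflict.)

Count concurrent intervals with a sweep; the peak is the room count.
Events (time:±→running): 1:+→1 2:+→2 2:+→3 … peak 3.

3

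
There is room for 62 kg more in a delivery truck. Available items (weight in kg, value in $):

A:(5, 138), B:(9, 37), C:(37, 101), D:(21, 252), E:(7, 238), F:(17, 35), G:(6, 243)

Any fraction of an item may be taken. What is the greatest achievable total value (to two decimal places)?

946.22

Greedy by value/weight ratio, highest first.
Order: G (243/6=40.50) > E (238/7=34.00) > A (138/5=27.60) > D (252/21=12.00) > B (37/9=4.11) > C (101/37=2.73) > F (35/17=2.06)
Fill: take G (6 @ 243) → take E (7 @ 238) → take A (5 @ 138) → take D (21 @ 252) → take B (9 @ 37) → take 14/37 of C → 38.22; 62/62 used.
Total value = 946.22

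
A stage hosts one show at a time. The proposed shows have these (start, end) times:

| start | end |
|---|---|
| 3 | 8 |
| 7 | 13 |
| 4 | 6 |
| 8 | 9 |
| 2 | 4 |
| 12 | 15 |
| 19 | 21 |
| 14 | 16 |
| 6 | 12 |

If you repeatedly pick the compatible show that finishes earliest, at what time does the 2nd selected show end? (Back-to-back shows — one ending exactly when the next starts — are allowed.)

Greedy by earliest finish: after sorting by end time, pick each interval compatible with the last pick.
Sorted by end: (2,4)  (4,6)  (3,8)  (8,9)  (6,12)  (7,13)  (12,15)  (14,16)  (19,21)
take (2,4); take (4,6); take (8,9); skip (6,12); take (12,15); take (19,21).
Selected: (2,4) (4,6) (8,9) (12,15) (19,21)

6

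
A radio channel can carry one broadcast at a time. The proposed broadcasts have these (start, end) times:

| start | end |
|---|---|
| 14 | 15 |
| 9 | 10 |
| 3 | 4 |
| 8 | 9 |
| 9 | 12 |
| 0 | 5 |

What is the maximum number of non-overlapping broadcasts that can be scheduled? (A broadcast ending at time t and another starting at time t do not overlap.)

Greedy by earliest finish: after sorting by end time, pick each interval compatible with the last pick.
Sorted by end: (3,4)  (0,5)  (8,9)  (9,10)  (9,12)  (14,15)
take (3,4); take (8,9); take (9,10); take (14,15).
Selected 4 broadcasts.

4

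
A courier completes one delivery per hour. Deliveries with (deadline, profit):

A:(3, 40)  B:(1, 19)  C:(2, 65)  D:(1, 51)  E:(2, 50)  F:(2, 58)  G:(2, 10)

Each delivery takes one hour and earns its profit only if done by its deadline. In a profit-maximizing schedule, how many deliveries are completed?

Profit order: C=65 F=58 D=51 E=50 A=40 B=19 G=10
Assign: C→slot 2, F→slot 1, D skipped, E skipped, A→slot 3, B skipped, G skipped.
Slots: [1:F] [2:C] [3:A]
3 of 7 scheduled.

3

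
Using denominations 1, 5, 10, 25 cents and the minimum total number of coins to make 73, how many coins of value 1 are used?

3

Greedy: take as many of the largest coin as possible, then repeat with the remainder.
73 − 2×25→23 − 2×10→3 − 3×1→0
Count of 1: 3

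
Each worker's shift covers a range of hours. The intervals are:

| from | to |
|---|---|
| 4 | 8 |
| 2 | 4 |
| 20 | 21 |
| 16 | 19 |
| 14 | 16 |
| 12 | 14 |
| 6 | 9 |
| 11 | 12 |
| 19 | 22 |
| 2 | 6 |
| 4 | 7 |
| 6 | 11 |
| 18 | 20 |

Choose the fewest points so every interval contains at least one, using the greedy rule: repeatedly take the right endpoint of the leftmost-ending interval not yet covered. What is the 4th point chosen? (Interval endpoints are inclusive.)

By right end: [2,4]  [2,6]  [4,7]  [4,8]  [6,9]  [6,11]  [11,12]  [12,14]  [14,16]  [16,19]  [18,20]  [20,21]  [19,22]
[2,4] uncovered → point at 4; [6,9] uncovered → point at 9; [11,12] uncovered → point at 12; [14,16] uncovered → point at 16; [18,20] uncovered → point at 20.
Points: 4, 9, 12, 16, 20 (5 total).

16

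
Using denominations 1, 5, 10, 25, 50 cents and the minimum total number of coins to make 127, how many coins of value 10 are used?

0

127 − 2×50→27 − 1×25→2 − 2×1→0
Count of 10: 0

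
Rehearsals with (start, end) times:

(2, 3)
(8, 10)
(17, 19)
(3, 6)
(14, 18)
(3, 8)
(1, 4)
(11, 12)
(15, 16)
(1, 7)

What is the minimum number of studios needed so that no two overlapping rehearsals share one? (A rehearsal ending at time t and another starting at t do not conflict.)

4

The answer is the maximum number of intervals overlapping at any instant.
starts: [1, 1, 2, 3, 3, 8, 11, 14, 15, 17]
ends:   [3, 4, 6, 7, 8, 10, 12, 16, 18, 19]
s1→1 s1→2 s2→3 e3→2 s3→3 s3→4  — peak 4.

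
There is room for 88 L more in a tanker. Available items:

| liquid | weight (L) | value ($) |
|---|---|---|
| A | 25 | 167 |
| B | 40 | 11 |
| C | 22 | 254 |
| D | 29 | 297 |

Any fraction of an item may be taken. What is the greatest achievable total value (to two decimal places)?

Ratios (sorted): C 11.55, D 10.24, A 6.68, B 0.28
take C (22 @ 254); take D (29 @ 297); take A (25 @ 167); take 12/40 of B → 3.30. Capacity used 88/88.
Total value = 721.30

721.30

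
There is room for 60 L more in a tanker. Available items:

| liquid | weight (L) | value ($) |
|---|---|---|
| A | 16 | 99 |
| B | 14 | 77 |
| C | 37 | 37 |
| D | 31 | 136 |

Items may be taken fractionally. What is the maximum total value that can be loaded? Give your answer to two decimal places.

Sort by value per unit weight and fill in that order.
Ratios (sorted): A 6.19, B 5.50, D 4.39, C 1.00
take A (16 @ 99); take B (14 @ 77); take 30/31 of D → 131.61. Capacity used 60/60.
Total value = 307.61

307.61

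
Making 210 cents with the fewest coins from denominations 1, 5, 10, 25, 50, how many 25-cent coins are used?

210 = 4×50 + 1×10
Count of 25: 0

0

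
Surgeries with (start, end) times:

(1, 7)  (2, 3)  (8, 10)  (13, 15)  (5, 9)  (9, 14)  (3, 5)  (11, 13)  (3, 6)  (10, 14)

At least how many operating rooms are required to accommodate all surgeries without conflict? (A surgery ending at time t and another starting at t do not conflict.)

Count concurrent intervals with a sweep; the peak is the room count.
Events (time:±→running): 1:+→1 2:+→2 3:-→1 3:+→2 3:+→3 … peak 3.

3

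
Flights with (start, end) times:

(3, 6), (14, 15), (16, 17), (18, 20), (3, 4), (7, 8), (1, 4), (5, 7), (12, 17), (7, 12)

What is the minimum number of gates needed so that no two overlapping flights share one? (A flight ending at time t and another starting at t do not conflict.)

The answer is the maximum number of intervals overlapping at any instant.
Events (time:±→running): 1:+→1 3:+→2 3:+→3 … peak 3.

3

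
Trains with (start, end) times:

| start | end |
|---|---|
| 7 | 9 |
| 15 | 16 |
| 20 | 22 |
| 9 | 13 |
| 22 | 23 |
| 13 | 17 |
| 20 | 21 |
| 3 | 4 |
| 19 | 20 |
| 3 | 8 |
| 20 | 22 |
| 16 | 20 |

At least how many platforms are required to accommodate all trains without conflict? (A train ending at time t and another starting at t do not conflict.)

starts: [3, 3, 7, 9, 13, 15, 16, 19, 20, 20, 20, 22]
ends:   [4, 8, 9, 13, 16, 17, 20, 20, 21, 22, 22, 23]
s3→1 s3→2 e4→1 s7→2 e8→1 e9→0 s9→1 e13→0 s13→1 s15→2 e16→1 s16→2 e17→1 s19→2 e20→1 e20→0 s20→1 s20→2 s20→3  — peak 3.

3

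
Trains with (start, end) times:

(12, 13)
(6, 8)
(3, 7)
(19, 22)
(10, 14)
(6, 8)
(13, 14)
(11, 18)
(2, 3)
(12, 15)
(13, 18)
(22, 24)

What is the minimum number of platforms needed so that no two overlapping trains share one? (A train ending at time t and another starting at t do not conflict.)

Count concurrent intervals with a sweep; the peak is the room count.
Events (time:±→running): 2:+→1 3:-→0 3:+→1 6:+→2 6:+→3 7:-→2 8:-→1 8:-→0 10:+→1 11:+→2 12:+→3 12:+→4 13:-→3 13:+→4 13:+→5 … peak 5.

5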